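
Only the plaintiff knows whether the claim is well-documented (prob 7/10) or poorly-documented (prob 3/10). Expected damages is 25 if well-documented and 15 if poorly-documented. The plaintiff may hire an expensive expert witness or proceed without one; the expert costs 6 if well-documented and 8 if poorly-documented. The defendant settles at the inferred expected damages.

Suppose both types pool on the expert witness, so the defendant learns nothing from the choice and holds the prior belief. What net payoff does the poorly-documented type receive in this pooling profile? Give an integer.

14

Pooled settlement = 7/10·25 + 3/10·15 = 22.
poorly-documented pays cost 8 for the expert witness, so net payoff = 22 − 8 = 14.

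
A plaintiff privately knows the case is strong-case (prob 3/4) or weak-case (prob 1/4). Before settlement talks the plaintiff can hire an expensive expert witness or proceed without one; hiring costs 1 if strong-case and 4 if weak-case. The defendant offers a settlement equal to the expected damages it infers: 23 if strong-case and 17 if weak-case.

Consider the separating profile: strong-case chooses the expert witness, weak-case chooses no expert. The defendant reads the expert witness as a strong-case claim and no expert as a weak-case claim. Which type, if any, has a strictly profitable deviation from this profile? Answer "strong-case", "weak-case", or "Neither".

weak-case

The expert witness pays 23; no expert pays 17.
strong-case: assigned the expert witness, nets 23 − 1 = 22; deviating to no expert nets 17.
weak-case: assigned no expert, nets 17; deviating to the expert witness nets 23 − 4 = 19.
The weak-case type gains 2 by deviating.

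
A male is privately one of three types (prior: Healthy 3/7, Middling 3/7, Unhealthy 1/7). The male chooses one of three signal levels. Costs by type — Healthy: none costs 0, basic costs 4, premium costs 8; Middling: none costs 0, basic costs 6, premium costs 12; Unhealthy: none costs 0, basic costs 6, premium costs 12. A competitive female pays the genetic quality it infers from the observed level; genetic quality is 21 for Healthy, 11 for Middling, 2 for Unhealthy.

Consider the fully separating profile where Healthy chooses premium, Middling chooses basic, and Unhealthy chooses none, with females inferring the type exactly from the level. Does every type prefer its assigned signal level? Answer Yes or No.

Separating mating payoffs: premium → 21, basic → 11, none → 2.
Healthy (assigned premium): none: 2 − 0 = 2; basic: 11 − 4 = 7; premium: 21 − 8 = 13. Healthy stays.
Middling (assigned basic): none: 2 − 0 = 2; basic: 11 − 6 = 5; premium: 21 − 12 = 9. Middling prefers premium.
Unhealthy (assigned none): none: 2 − 0 = 2; basic: 11 − 6 = 5; premium: 21 − 12 = 9. Unhealthy prefers premium.
At least one type deviates; the separating profile fails.

No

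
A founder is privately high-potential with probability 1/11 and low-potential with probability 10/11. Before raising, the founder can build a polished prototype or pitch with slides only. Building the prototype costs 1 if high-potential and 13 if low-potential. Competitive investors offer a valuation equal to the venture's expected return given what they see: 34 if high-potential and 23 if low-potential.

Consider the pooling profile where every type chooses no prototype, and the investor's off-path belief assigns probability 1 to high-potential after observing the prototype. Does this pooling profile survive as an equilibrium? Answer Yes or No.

No

On path, the investor holds the prior and pays 1/11·34 + 10/11·23 = 24. Off path (the prototype), believing high-potential, it pays 34.
high-potential: no prototype nets 24; the prototype nets 34 − 1 = 33. high-potential would deviate.
low-potential: no prototype nets 24; the prototype nets 34 − 13 = 21. low-potential stays.
A type deviates, so pooling fails.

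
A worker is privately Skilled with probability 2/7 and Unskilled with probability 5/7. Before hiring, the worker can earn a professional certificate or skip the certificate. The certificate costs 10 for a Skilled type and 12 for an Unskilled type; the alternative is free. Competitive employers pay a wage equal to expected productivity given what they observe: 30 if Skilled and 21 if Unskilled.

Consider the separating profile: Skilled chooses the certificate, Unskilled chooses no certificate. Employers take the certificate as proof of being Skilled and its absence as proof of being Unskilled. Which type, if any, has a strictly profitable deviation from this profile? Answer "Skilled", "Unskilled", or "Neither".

The certificate pays 30; no certificate pays 21.
Skilled: assigned the certificate, nets 30 − 10 = 20; deviating to no certificate nets 21.
Unskilled: assigned no certificate, nets 21; deviating to the certificate nets 30 − 12 = 18.
The Skilled type gains 1 by deviating.

Skilled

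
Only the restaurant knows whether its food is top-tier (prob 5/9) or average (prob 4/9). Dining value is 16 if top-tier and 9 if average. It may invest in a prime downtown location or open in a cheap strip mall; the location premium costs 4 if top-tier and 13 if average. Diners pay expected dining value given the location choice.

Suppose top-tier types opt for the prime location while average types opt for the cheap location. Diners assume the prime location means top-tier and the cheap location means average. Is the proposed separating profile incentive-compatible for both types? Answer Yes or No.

Yes

Under these beliefs, the prime location earns price premium 16 and the cheap location earns price premium 9.
top-tier: the prime location nets 16 − 4 = 12; the cheap location nets 9. top-tier prefers the prime location.
average: the prime location nets 16 − 13 = 3; the cheap location nets 9. average prefers the cheap location.
Neither type deviates, so the separating profile is an equilibrium.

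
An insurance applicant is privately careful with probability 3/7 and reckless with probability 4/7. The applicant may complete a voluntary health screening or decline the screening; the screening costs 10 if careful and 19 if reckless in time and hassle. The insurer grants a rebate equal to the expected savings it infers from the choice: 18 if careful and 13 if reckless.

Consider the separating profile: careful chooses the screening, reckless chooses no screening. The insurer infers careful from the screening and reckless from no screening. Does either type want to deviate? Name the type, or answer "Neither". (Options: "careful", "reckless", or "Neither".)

The screening pays 18; no screening pays 13.
careful: assigned the screening, nets 18 − 10 = 8; deviating to no screening nets 13.
reckless: assigned no screening, nets 13; deviating to the screening nets 18 − 19 = -1.
The careful type gains 5 by deviating.

careful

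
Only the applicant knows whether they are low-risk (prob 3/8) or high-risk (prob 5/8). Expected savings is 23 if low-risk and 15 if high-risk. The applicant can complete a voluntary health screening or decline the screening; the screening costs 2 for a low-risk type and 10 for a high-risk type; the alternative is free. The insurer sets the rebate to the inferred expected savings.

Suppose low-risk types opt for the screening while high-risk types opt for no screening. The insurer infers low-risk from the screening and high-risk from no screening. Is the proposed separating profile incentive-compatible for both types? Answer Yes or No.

Under these beliefs, the screening earns rebate 23 and no screening earns rebate 15.
low-risk: the screening nets 23 − 2 = 21; no screening nets 15. low-risk prefers the screening.
high-risk: the screening nets 23 − 10 = 13; no screening nets 15. high-risk prefers no screening.
Neither type deviates, so the separating profile is an equilibrium.

Yes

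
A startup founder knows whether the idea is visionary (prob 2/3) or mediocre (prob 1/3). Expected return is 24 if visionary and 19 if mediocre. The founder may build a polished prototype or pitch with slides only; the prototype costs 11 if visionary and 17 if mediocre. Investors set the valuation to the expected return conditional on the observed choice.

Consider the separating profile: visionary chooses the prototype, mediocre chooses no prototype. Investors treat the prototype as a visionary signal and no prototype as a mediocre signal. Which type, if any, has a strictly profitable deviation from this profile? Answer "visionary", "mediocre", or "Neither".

visionary

The prototype pays 24; no prototype pays 19.
visionary: assigned the prototype, nets 24 − 11 = 13; deviating to no prototype nets 19.
mediocre: assigned no prototype, nets 19; deviating to the prototype nets 24 − 17 = 7.
The visionary type gains 6 by deviating.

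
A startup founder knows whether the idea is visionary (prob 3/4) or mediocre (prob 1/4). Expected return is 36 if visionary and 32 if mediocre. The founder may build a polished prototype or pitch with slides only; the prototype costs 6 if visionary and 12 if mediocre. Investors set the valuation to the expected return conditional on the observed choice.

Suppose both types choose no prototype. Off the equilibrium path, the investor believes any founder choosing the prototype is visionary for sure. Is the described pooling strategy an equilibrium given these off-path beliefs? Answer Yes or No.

On path, the investor holds the prior and pays 3/4·36 + 1/4·32 = 35. Off path (the prototype), believing visionary, it pays 36.
visionary: no prototype nets 35; the prototype nets 36 − 6 = 30. visionary stays.
mediocre: no prototype nets 35; the prototype nets 36 − 12 = 24. mediocre stays.
No type deviates, so pooling is sustained.

Yes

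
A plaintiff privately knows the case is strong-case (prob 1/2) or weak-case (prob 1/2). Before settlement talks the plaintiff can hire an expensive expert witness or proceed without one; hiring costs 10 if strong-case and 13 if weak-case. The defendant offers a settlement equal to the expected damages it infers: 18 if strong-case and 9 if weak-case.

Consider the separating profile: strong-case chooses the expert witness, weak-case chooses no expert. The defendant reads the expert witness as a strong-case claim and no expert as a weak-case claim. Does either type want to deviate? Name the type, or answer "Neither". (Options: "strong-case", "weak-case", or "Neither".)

strong-case

The expert witness pays 18; no expert pays 9.
strong-case: assigned the expert witness, nets 18 − 10 = 8; deviating to no expert nets 9.
weak-case: assigned no expert, nets 9; deviating to the expert witness nets 18 − 13 = 5.
The strong-case type gains 1 by deviating.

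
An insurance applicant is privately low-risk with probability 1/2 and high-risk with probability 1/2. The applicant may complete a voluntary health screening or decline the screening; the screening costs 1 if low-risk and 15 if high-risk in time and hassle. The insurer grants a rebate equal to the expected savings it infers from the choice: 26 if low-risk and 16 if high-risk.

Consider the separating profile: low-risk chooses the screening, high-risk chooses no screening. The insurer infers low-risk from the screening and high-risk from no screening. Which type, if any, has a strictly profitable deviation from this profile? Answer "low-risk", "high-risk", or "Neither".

Neither

The screening pays 26; no screening pays 16.
low-risk: assigned the screening, nets 26 − 1 = 25; deviating to no screening nets 16.
high-risk: assigned no screening, nets 16; deviating to the screening nets 26 − 15 = 11.
Both types strictly prefer their assigned action; no profitable deviation.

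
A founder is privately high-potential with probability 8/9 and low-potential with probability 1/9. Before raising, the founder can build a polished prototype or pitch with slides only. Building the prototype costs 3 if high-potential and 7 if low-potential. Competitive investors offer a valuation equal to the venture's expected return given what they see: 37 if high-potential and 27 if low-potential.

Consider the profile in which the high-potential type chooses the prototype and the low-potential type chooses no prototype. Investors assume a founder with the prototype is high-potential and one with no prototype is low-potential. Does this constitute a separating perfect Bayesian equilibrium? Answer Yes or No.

No

Under these beliefs, the prototype earns valuation 37 and no prototype earns valuation 27.
high-potential: the prototype nets 37 − 3 = 34; no prototype nets 27. high-potential prefers the prototype.
low-potential: the prototype nets 37 − 7 = 30; no prototype nets 27. low-potential would deviate to the prototype.
low-potential has a profitable deviation, so the profile is not an equilibrium.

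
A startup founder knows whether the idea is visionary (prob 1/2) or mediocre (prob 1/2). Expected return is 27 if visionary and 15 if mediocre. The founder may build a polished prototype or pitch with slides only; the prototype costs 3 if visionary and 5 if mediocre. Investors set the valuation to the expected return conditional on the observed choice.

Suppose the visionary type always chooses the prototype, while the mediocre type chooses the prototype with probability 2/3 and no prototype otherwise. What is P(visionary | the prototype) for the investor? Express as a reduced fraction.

P(the prototype) = (1/2)·1 + (1/2)·(2/3) = 5/6.
By Bayes' rule, P(visionary | the prototype) = (1/2) / (5/6) = 3/5.

3/5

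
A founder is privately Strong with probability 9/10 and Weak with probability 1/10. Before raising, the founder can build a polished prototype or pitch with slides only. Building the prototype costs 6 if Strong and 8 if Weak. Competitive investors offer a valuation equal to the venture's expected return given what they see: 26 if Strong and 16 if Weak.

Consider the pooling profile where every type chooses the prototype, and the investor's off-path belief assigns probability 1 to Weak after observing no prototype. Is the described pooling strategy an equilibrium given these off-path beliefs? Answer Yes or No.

Yes

On path, the investor holds the prior and pays 9/10·26 + 1/10·16 = 25. Off path (no prototype), believing Weak, it pays 16.
Strong: the prototype nets 25 − 6 = 19; no prototype nets 16. Strong stays.
Weak: the prototype nets 25 − 8 = 17; no prototype nets 16. Weak stays.
No type deviates, so pooling is sustained.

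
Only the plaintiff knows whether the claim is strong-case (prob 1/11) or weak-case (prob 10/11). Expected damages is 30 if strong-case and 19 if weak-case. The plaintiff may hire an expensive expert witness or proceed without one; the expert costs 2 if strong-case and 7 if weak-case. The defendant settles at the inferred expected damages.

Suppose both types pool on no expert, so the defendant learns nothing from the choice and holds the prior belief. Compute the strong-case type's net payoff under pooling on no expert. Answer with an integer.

20

Pooled settlement = 1/11·30 + 10/11·19 = 20.
strong-case pays no cost for no expert, so net payoff = 20.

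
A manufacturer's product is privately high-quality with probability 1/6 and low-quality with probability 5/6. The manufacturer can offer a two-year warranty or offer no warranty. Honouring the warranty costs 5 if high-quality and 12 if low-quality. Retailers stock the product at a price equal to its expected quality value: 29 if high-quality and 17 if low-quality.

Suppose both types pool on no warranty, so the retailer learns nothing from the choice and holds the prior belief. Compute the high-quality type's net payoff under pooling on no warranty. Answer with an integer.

19

Pooled price = 1/6·29 + 5/6·17 = 19.
high-quality pays no cost for no warranty, so net payoff = 19.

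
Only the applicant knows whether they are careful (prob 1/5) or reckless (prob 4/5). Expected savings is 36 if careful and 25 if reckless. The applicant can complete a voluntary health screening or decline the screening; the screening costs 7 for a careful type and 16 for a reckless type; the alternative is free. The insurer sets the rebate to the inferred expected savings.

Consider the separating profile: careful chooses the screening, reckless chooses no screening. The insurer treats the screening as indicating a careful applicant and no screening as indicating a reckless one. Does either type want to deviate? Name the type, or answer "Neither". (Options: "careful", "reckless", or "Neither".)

Neither

The screening pays 36; no screening pays 25.
careful: assigned the screening, nets 36 − 7 = 29; deviating to no screening nets 25.
reckless: assigned no screening, nets 25; deviating to the screening nets 36 − 16 = 20.
Both types strictly prefer their assigned action; no profitable deviation.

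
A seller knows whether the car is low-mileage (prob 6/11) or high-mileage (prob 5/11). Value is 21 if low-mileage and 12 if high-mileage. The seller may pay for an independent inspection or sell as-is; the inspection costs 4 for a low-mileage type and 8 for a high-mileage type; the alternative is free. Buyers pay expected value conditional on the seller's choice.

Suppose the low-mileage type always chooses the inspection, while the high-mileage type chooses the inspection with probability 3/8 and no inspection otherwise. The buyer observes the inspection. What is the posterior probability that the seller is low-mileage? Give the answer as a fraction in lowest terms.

16/21

P(the inspection) = (6/11)·1 + (5/11)·(3/8) = 63/88.
By Bayes' rule, P(low-mileage | the inspection) = (6/11) / (63/88) = 16/21.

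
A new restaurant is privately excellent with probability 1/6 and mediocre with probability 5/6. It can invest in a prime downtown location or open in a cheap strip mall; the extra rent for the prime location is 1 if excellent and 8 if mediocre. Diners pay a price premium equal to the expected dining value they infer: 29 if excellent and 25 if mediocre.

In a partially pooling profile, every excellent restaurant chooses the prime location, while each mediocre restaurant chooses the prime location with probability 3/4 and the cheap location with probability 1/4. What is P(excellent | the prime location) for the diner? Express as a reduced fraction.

4/19

P(the prime location) = (1/6)·1 + (5/6)·(3/4) = 19/24.
By Bayes' rule, P(excellent | the prime location) = (1/6) / (19/24) = 4/19.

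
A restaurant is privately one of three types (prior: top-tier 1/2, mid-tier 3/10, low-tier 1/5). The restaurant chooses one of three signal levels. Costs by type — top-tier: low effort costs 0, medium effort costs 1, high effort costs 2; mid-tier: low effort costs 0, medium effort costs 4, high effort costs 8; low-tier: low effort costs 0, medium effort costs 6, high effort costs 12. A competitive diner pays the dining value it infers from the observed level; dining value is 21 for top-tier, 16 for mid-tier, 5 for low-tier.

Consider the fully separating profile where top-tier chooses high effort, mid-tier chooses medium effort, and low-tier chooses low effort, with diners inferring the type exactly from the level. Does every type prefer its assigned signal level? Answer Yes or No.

No

Separating price premiums: high effort → 21, medium effort → 16, low effort → 5.
top-tier (assigned high effort): low effort: 5 − 0 = 5; medium effort: 16 − 1 = 15; high effort: 21 − 2 = 19. top-tier stays.
mid-tier (assigned medium effort): low effort: 5 − 0 = 5; medium effort: 16 − 4 = 12; high effort: 21 − 8 = 13. mid-tier prefers high effort.
low-tier (assigned low effort): low effort: 5 − 0 = 5; medium effort: 16 − 6 = 10; high effort: 21 − 12 = 9. low-tier prefers medium effort.
At least one type deviates; the separating profile fails.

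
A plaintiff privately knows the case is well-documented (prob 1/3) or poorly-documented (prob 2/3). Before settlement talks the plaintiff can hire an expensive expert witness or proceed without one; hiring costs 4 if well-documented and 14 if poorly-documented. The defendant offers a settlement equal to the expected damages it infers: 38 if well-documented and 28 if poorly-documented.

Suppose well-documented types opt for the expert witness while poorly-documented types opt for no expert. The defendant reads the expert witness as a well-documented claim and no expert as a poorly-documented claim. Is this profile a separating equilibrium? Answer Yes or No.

Yes

Under these beliefs, the expert witness earns settlement 38 and no expert earns settlement 28.
well-documented: the expert witness nets 38 − 4 = 34; no expert nets 28. well-documented prefers the expert witness.
poorly-documented: the expert witness nets 38 − 14 = 24; no expert nets 28. poorly-documented prefers no expert.
Neither type deviates, so the separating profile is an equilibrium.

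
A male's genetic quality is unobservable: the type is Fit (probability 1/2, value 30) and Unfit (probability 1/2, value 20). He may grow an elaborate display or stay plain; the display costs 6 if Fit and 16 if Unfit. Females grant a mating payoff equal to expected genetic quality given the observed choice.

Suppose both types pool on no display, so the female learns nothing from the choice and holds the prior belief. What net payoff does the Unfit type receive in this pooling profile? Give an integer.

25

Pooled mating payoff = 1/2·30 + 1/2·20 = 25.
Unfit pays no cost for no display, so net payoff = 25.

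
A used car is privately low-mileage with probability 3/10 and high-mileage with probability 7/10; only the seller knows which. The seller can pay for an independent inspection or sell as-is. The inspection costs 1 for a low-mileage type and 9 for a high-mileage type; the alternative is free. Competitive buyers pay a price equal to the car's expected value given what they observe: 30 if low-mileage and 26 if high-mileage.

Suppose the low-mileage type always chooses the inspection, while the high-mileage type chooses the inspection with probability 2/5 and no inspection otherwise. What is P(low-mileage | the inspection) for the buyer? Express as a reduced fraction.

15/29

P(the inspection) = (3/10)·1 + (7/10)·(2/5) = 29/50.
By Bayes' rule, P(low-mileage | the inspection) = (3/10) / (29/50) = 15/29.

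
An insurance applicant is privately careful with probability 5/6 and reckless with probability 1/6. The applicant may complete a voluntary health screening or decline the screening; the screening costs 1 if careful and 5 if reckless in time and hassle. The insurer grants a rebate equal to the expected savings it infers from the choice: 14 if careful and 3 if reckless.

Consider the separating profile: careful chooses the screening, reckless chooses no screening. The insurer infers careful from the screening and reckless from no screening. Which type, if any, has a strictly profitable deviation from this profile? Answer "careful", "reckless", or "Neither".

reckless

The screening pays 14; no screening pays 3.
careful: assigned the screening, nets 14 − 1 = 13; deviating to no screening nets 3.
reckless: assigned no screening, nets 3; deviating to the screening nets 14 − 5 = 9.
The reckless type gains 6 by deviating.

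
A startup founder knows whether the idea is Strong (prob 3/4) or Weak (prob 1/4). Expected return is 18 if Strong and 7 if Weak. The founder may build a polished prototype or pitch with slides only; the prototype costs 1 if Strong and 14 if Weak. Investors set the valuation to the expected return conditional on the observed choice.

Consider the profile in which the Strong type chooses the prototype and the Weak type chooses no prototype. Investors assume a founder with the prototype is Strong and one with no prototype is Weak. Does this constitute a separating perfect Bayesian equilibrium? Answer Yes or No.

Yes

Under these beliefs, the prototype earns valuation 18 and no prototype earns valuation 7.
Strong: the prototype nets 18 − 1 = 17; no prototype nets 7. Strong prefers the prototype.
Weak: the prototype nets 18 − 14 = 4; no prototype nets 7. Weak prefers no prototype.
Neither type deviates, so the separating profile is an equilibrium.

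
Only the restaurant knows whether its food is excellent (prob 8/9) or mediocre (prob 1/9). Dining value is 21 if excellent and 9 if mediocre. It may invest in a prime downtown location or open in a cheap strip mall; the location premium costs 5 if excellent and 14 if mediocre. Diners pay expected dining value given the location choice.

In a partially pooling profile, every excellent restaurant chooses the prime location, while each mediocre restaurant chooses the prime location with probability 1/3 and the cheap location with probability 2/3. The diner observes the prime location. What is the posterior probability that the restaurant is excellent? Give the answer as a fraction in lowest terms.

P(the prime location) = (8/9)·1 + (1/9)·(1/3) = 25/27.
By Bayes' rule, P(excellent | the prime location) = (8/9) / (25/27) = 24/25.

24/25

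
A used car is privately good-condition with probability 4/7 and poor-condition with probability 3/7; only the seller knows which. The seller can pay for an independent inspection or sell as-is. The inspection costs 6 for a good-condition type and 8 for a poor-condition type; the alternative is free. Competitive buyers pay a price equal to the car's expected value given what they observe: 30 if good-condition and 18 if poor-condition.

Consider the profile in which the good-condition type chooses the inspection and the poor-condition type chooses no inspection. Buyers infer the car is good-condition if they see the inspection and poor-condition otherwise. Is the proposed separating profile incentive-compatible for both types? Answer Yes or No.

Under these beliefs, the inspection earns price 30 and no inspection earns price 18.
good-condition: the inspection nets 30 − 6 = 24; no inspection nets 18. good-condition prefers the inspection.
poor-condition: the inspection nets 30 − 8 = 22; no inspection nets 18. poor-condition would deviate to the inspection.
poor-condition has a profitable deviation, so the profile is not an equilibrium.

No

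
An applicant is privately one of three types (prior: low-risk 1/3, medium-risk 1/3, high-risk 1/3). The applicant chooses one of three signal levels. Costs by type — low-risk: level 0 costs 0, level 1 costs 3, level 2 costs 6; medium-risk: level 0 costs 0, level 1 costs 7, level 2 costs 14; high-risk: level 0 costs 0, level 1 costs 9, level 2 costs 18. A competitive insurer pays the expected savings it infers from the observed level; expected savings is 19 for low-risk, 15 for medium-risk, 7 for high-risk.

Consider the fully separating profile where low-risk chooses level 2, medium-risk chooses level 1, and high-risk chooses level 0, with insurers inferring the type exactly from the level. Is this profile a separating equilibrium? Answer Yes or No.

Yes

Separating rebates: level 2 → 19, level 1 → 15, level 0 → 7.
low-risk (assigned level 2): level 0: 7 − 0 = 7; level 1: 15 − 3 = 12; level 2: 19 − 6 = 13. low-risk stays.
medium-risk (assigned level 1): level 0: 7 − 0 = 7; level 1: 15 − 7 = 8; level 2: 19 − 14 = 5. medium-risk stays.
high-risk (assigned level 0): level 0: 7 − 0 = 7; level 1: 15 − 9 = 6; level 2: 19 − 18 = 1. high-risk stays.
Every type prefers its assigned level; separation holds.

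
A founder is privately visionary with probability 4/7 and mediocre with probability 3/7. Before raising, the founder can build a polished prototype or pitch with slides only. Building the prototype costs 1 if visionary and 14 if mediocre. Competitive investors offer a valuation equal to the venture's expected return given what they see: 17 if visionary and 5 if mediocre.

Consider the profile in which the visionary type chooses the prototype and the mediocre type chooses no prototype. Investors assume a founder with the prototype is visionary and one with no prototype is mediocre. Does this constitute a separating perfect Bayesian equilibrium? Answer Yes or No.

Yes

Under these beliefs, the prototype earns valuation 17 and no prototype earns valuation 5.
visionary: the prototype nets 17 − 1 = 16; no prototype nets 5. visionary prefers the prototype.
mediocre: the prototype nets 17 − 14 = 3; no prototype nets 5. mediocre prefers no prototype.
Neither type deviates, so the separating profile is an equilibrium.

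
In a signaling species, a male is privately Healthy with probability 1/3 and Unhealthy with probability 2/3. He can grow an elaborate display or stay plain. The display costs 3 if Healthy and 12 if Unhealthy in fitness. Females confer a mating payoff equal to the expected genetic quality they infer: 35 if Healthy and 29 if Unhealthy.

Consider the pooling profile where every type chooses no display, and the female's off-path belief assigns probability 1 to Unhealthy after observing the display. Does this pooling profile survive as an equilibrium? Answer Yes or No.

On path, the female holds the prior and pays 1/3·35 + 2/3·29 = 31. Off path (the display), believing Unhealthy, it pays 29.
Healthy: no display nets 31; the display nets 29 − 3 = 26. Healthy stays.
Unhealthy: no display nets 31; the display nets 29 − 12 = 17. Unhealthy stays.
No type deviates, so pooling is sustained.

Yes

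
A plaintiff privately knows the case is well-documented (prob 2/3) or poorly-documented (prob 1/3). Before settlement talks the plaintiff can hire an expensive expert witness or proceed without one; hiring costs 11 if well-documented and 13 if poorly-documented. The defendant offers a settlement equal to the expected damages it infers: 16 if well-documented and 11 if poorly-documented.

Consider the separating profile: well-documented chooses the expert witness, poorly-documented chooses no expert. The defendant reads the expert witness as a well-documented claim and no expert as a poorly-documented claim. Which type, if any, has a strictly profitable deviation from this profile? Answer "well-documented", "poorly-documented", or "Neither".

The expert witness pays 16; no expert pays 11.
well-documented: assigned the expert witness, nets 16 − 11 = 5; deviating to no expert nets 11.
poorly-documented: assigned no expert, nets 11; deviating to the expert witness nets 16 − 13 = 3.
The well-documented type gains 6 by deviating.

well-documented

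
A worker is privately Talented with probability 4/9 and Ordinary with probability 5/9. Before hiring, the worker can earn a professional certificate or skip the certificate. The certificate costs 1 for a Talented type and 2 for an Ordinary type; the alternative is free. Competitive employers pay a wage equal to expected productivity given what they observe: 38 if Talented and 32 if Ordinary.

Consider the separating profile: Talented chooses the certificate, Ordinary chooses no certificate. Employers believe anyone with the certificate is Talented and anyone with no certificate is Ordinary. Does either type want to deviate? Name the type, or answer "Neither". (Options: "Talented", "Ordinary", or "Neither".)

The certificate pays 38; no certificate pays 32.
Talented: assigned the certificate, nets 38 − 1 = 37; deviating to no certificate nets 32.
Ordinary: assigned no certificate, nets 32; deviating to the certificate nets 38 − 2 = 36.
The Ordinary type gains 4 by deviating.

Ordinary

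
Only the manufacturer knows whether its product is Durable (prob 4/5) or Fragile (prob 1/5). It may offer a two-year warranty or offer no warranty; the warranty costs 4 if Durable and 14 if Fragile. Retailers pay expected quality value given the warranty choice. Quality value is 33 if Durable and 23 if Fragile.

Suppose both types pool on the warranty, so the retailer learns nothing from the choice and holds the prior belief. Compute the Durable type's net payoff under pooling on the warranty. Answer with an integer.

27

Pooled price = 4/5·33 + 1/5·23 = 31.
Durable pays cost 4 for the warranty, so net payoff = 31 − 4 = 27.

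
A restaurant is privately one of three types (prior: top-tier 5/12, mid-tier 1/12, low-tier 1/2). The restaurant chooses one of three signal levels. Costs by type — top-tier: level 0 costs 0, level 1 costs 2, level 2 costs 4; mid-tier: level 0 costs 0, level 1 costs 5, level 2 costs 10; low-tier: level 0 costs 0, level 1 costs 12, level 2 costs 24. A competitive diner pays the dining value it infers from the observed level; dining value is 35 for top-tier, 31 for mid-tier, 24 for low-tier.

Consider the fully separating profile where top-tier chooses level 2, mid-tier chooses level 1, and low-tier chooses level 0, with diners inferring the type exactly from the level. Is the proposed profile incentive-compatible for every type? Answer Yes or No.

Separating price premiums: level 2 → 35, level 1 → 31, level 0 → 24.
top-tier (assigned level 2): level 0: 24 − 0 = 24; level 1: 31 − 2 = 29; level 2: 35 − 4 = 31. top-tier stays.
mid-tier (assigned level 1): level 0: 24 − 0 = 24; level 1: 31 − 5 = 26; level 2: 35 − 10 = 25. mid-tier stays.
low-tier (assigned level 0): level 0: 24 − 0 = 24; level 1: 31 − 12 = 19; level 2: 35 − 24 = 11. low-tier stays.
Every type prefers its assigned level; separation holds.

Yes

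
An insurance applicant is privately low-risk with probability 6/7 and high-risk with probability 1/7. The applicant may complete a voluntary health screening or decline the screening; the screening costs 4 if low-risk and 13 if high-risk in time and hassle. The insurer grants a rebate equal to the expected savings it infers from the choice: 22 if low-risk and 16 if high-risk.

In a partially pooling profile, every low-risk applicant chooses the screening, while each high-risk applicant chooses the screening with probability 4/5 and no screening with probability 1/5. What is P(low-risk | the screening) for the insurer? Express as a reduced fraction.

P(the screening) = (6/7)·1 + (1/7)·(4/5) = 34/35.
By Bayes' rule, P(low-risk | the screening) = (6/7) / (34/35) = 15/17.

15/17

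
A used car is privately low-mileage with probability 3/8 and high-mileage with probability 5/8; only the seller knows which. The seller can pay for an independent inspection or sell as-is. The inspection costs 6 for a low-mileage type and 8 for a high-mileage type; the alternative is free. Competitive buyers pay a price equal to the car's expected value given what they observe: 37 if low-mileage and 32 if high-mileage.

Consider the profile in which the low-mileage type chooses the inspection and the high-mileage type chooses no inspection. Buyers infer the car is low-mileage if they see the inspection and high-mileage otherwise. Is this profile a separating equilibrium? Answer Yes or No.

No

Under these beliefs, the inspection earns price 37 and no inspection earns price 32.
low-mileage: the inspection nets 37 − 6 = 31; no inspection nets 32. low-mileage would deviate to no inspection.
high-mileage: the inspection nets 37 − 8 = 29; no inspection nets 32. high-mileage prefers no inspection.
low-mileage has a profitable deviation, so the profile is not an equilibrium.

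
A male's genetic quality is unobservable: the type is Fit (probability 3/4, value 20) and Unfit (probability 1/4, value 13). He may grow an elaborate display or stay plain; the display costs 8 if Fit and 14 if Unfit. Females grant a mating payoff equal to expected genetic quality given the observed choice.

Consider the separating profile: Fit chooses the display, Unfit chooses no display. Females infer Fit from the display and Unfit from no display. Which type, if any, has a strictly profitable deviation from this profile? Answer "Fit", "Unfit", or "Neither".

Fit

The display pays 20; no display pays 13.
Fit: assigned the display, nets 20 − 8 = 12; deviating to no display nets 13.
Unfit: assigned no display, nets 13; deviating to the display nets 20 − 14 = 6.
The Fit type gains 1 by deviating.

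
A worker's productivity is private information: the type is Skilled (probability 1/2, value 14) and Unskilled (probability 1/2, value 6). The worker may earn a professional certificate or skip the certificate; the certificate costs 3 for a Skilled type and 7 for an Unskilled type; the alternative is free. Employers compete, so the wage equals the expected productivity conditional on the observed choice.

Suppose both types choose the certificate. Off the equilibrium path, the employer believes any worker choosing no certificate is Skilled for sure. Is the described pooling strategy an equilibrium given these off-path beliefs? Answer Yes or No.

On path, the employer holds the prior and pays 1/2·14 + 1/2·6 = 10. Off path (no certificate), believing Skilled, it pays 14.
Skilled: the certificate nets 10 − 3 = 7; no certificate nets 14. Skilled would deviate.
Unskilled: the certificate nets 10 − 7 = 3; no certificate nets 14. Unskilled would deviate.
A type deviates, so pooling fails.

No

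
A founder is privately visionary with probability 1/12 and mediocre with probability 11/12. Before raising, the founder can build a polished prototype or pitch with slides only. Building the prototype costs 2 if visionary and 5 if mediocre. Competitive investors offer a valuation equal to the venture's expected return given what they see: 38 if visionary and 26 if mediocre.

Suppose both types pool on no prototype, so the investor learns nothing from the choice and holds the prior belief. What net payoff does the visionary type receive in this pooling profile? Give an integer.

Pooled valuation = 1/12·38 + 11/12·26 = 27.
visionary pays no cost for no prototype, so net payoff = 27.

27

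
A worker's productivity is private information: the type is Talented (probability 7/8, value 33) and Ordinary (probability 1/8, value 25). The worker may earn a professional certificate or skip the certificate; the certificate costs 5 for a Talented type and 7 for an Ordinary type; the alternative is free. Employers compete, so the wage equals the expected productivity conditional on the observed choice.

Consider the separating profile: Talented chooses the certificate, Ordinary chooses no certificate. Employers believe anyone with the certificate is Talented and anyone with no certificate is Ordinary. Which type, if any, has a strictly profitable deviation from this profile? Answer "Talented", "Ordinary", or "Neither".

Ordinary

The certificate pays 33; no certificate pays 25.
Talented: assigned the certificate, nets 33 − 5 = 28; deviating to no certificate nets 25.
Ordinary: assigned no certificate, nets 25; deviating to the certificate nets 33 − 7 = 26.
The Ordinary type gains 1 by deviating.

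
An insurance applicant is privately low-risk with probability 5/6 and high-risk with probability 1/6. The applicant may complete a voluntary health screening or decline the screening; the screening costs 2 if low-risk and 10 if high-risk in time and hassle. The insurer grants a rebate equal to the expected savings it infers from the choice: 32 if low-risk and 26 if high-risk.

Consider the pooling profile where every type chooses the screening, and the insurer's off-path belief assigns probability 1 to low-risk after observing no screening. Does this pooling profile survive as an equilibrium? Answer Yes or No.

No

On path, the insurer holds the prior and pays 5/6·32 + 1/6·26 = 31. Off path (no screening), believing low-risk, it pays 32.
low-risk: the screening nets 31 − 2 = 29; no screening nets 32. low-risk would deviate.
high-risk: the screening nets 31 − 10 = 21; no screening nets 32. high-risk would deviate.
A type deviates, so pooling fails.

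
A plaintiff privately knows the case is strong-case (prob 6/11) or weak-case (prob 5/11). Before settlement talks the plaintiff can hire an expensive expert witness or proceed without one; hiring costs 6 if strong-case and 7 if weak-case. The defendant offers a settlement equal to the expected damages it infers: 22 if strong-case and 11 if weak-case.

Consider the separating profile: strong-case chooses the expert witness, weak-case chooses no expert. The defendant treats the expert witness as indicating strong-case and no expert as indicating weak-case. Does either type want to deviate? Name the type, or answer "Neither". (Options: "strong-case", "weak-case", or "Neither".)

The expert witness pays 22; no expert pays 11.
strong-case: assigned the expert witness, nets 22 − 6 = 16; deviating to no expert nets 11.
weak-case: assigned no expert, nets 11; deviating to the expert witness nets 22 − 7 = 15.
The weak-case type gains 4 by deviating.

weak-case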